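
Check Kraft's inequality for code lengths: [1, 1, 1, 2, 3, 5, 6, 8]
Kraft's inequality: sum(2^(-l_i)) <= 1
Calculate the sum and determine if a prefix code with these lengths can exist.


Sum = 2^(-1) + 2^(-1) + 2^(-1) + 2^(-2) + 2^(-3) + 2^(-5) + 2^(-6) + 2^(-8)
    = 0.5 + 0.5 + 0.5 + 0.25 + 0.125 + 0.03125 + 0.015625 + 0.00390625
    = 493/256 = 1.92578125
Since 1.92578125 > 1, Kraft's inequality is NOT satisfied.
A prefix code with these lengths CANNOT exist.

Kraft sum = 1.92578125. Not satisfied.


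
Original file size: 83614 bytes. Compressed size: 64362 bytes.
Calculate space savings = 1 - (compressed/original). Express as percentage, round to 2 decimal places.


ratio = compressed/original = 64362/83614 = 0.769751
savings = 1 - ratio = 1 - 0.769751 = 0.230249
as a percentage: 0.230249 * 100 = 23.02%

Space savings = 1 - 64362/83614 = 23.02%


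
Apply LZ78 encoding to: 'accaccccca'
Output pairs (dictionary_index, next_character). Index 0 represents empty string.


LZ78 encoding steps:
Dictionary: {0: ''}
Step 1: w='' (idx 0), next='a' -> output (0, 'a'), add 'a' as idx 1
Step 2: w='' (idx 0), next='c' -> output (0, 'c'), add 'c' as idx 2
Step 3: w='c' (idx 2), next='a' -> output (2, 'a'), add 'ca' as idx 3
Step 4: w='c' (idx 2), next='c' -> output (2, 'c'), add 'cc' as idx 4
Step 5: w='cc' (idx 4), next='c' -> output (4, 'c'), add 'ccc' as idx 5
Step 6: w='a' (idx 1), end of input -> output (1, '')


Encoded: [(0, 'a'), (0, 'c'), (2, 'a'), (2, 'c'), (4, 'c'), (1, '')]


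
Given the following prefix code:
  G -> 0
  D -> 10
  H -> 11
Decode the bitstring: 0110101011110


Decoding step by step:
Bits 0 -> G
Bits 11 -> H
Bits 0 -> G
Bits 10 -> D
Bits 10 -> D
Bits 11 -> H
Bits 11 -> H
Bits 0 -> G


Decoded message: GHGDDHHG


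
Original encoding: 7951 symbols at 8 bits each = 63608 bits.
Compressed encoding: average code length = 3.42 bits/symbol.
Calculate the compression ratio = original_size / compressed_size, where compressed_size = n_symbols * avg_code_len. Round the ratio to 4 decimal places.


original_size = n_symbols * orig_bits = 7951 * 8 = 63608 bits
compressed_size = n_symbols * avg_code_len = 7951 * 3.42 = 27192.42 bits
ratio = original_size / compressed_size = 63608 / 27192.42 = 2.3392

Compression ratio = 2.3392


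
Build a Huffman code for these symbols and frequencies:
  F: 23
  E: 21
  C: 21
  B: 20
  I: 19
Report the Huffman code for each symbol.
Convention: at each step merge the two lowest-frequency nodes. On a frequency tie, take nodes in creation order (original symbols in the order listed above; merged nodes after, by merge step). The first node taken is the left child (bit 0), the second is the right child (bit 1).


Huffman tree construction:
Step 1: Merge I(19) + B(20) = 39
Step 2: Merge E(21) + C(21) = 42
Step 3: Merge F(23) + (I+B)(39) = 62
Step 4: Merge (E+C)(42) + (F+(I+B))(62) = 104
Read each symbol's code off the tree from the root (left child = 0, right child = 1).

Codes:
  F: 10 (length 2)
  E: 00 (length 2)
  C: 01 (length 2)
  B: 111 (length 3)
  I: 110 (length 3)
Average code length: 247/104 = 2.3750 bits/symbol


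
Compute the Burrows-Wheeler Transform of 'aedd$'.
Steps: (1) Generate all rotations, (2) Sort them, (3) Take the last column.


Rotations (sorted):
  0: $aedd -> last char: d
  1: aedd$ -> last char: $
  2: d$aed -> last char: d
  3: dd$ae -> last char: e
  4: edd$a -> last char: a


BWT = d$dea


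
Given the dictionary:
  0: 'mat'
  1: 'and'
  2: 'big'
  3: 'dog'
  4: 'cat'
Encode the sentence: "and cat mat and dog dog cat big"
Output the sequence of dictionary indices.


Look up each word in the dictionary:
  'and' -> 1
  'cat' -> 4
  'mat' -> 0
  'and' -> 1
  'dog' -> 3
  'dog' -> 3
  'cat' -> 4
  'big' -> 2

Encoded: [1, 4, 0, 1, 3, 3, 4, 2]


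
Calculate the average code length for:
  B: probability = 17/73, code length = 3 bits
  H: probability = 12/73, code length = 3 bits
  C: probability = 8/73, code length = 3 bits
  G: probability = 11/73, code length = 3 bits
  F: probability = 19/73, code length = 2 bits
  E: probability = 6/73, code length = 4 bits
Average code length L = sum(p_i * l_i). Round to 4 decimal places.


Weighted contributions p_i * l_i:
  B: (17/73) * 3 = 51/73
  H: (12/73) * 3 = 36/73
  C: (8/73) * 3 = 24/73
  G: (11/73) * 3 = 33/73
  F: (19/73) * 2 = 38/73
  E: (6/73) * 4 = 24/73
Sum = (51 + 36 + 24 + 33 + 38 + 24)/73 = 206/73

L = 206/73 = 2.8219 bits/symbol


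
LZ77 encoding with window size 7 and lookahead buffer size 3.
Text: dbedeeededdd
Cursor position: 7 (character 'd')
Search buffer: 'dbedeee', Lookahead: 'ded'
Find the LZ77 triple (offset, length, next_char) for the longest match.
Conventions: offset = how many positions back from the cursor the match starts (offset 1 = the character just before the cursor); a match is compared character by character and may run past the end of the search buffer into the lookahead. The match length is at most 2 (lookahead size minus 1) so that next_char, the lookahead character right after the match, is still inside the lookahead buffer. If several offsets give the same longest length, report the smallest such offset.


Try each offset into the search buffer:
  offset=1 (pos 6, char 'e'): match length 0
  offset=2 (pos 5, char 'e'): match length 0
  offset=3 (pos 4, char 'e'): match length 0
  offset=4 (pos 3, char 'd'): match length 2
  offset=5 (pos 2, char 'e'): match length 0
  offset=6 (pos 1, char 'b'): match length 0
  offset=7 (pos 0, char 'd'): match length 1
Longest match has length 2 at offset 4.
next_char = character at position 7 + 2 = 9 -> 'd'

Best match: offset=4, length=2 (matching 'de' starting at position 3)
LZ77 triple: (4, 2, 'd')


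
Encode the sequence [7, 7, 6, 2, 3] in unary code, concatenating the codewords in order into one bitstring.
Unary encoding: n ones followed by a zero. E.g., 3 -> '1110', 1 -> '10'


Encode each number as n ones followed by a terminating 0:
  7 -> 11111110 (8 bits)
  7 -> 11111110 (8 bits)
  6 -> 1111110 (7 bits)
  2 -> 110 (3 bits)
  3 -> 1110 (4 bits)
Total length = 8 + 8 + 7 + 3 + 4 = 30 bits.

Unary([7, 7, 6, 2, 3]) = 111111101111111011111101101110 (30 bits)


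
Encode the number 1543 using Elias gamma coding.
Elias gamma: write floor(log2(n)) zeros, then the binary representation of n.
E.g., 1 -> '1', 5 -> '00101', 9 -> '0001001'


num_bits = floor(log2(1543)) + 1 = 11
leading_zeros = num_bits - 1 = 10
binary(1543) = 11000000111

Elias gamma(1543) = '0000000000' + '11000000111' = 000000000011000000111 (21 bits)


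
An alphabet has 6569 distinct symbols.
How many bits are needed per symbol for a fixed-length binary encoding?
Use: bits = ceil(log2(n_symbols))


log2(6569) = 12.6815
Bracket: 2^12 = 4096 < 6569 <= 2^13 = 8192
So ceil(log2(6569)) = 13

bits = ceil(log2(6569)) = ceil(12.6815) = 13 bits


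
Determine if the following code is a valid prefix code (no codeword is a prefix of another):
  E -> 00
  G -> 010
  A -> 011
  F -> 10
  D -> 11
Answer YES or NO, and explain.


Checking each pair (does one codeword prefix another?):
  E='00' vs G='010': no prefix
  E='00' vs A='011': no prefix
  E='00' vs F='10': no prefix
  E='00' vs D='11': no prefix
  G='010' vs E='00': no prefix
  G='010' vs A='011': no prefix
  G='010' vs F='10': no prefix
  G='010' vs D='11': no prefix
  A='011' vs E='00': no prefix
  A='011' vs G='010': no prefix
  A='011' vs F='10': no prefix
  A='011' vs D='11': no prefix
  F='10' vs E='00': no prefix
  F='10' vs G='010': no prefix
  F='10' vs A='011': no prefix
  F='10' vs D='11': no prefix
  D='11' vs E='00': no prefix
  D='11' vs G='010': no prefix
  D='11' vs A='011': no prefix
  D='11' vs F='10': no prefix
No violation found over all pairs.

YES -- this is a valid prefix code. No codeword is a prefix of any other codeword.


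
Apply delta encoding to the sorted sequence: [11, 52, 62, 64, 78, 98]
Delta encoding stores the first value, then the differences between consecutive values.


First value: 11
Deltas:
  52 - 11 = 41
  62 - 52 = 10
  64 - 62 = 2
  78 - 64 = 14
  98 - 78 = 20


Delta encoded: [11, 41, 10, 2, 14, 20]


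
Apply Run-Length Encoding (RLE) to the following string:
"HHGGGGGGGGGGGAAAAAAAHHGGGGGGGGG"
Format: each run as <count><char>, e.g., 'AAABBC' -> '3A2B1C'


Scanning runs left to right:
  i=0: run of 'H' x 2 -> '2H'
  i=2: run of 'G' x 11 -> '11G'
  i=13: run of 'A' x 7 -> '7A'
  i=20: run of 'H' x 2 -> '2H'
  i=22: run of 'G' x 9 -> '9G'

RLE = 2H11G7A2H9G


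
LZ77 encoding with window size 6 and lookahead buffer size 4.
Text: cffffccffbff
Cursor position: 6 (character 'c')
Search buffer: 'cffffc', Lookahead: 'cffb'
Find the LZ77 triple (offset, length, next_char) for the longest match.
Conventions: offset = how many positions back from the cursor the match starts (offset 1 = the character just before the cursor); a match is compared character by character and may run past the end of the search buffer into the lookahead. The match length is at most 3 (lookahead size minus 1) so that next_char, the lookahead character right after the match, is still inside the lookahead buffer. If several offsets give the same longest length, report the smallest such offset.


Try each offset into the search buffer:
  offset=1 (pos 5, char 'c'): match length 1
  offset=2 (pos 4, char 'f'): match length 0
  offset=3 (pos 3, char 'f'): match length 0
  offset=4 (pos 2, char 'f'): match length 0
  offset=5 (pos 1, char 'f'): match length 0
  offset=6 (pos 0, char 'c'): match length 3
Longest match has length 3 at offset 6.
next_char = character at position 6 + 3 = 9 -> 'b'

Best match: offset=6, length=3 (matching 'cff' starting at position 0)
LZ77 triple: (6, 3, 'b')


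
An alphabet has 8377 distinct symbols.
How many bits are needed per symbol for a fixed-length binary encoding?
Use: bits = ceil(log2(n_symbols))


log2(8377) = 13.0322
Bracket: 2^13 = 8192 < 8377 <= 2^14 = 16384
So ceil(log2(8377)) = 14

bits = ceil(log2(8377)) = ceil(13.0322) = 14 bits


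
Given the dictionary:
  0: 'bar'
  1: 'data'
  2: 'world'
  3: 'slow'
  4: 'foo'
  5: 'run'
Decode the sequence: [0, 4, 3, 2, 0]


Look up each index in the dictionary:
  0 -> 'bar'
  4 -> 'foo'
  3 -> 'slow'
  2 -> 'world'
  0 -> 'bar'

Decoded: "bar foo slow world bar"


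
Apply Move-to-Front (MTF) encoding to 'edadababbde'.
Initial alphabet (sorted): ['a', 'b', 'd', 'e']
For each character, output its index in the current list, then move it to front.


MTF encoding:
'e': index 3 in ['a', 'b', 'd', 'e'] -> ['e', 'a', 'b', 'd']
'd': index 3 in ['e', 'a', 'b', 'd'] -> ['d', 'e', 'a', 'b']
'a': index 2 in ['d', 'e', 'a', 'b'] -> ['a', 'd', 'e', 'b']
'd': index 1 in ['a', 'd', 'e', 'b'] -> ['d', 'a', 'e', 'b']
'a': index 1 in ['d', 'a', 'e', 'b'] -> ['a', 'd', 'e', 'b']
'b': index 3 in ['a', 'd', 'e', 'b'] -> ['b', 'a', 'd', 'e']
'a': index 1 in ['b', 'a', 'd', 'e'] -> ['a', 'b', 'd', 'e']
'b': index 1 in ['a', 'b', 'd', 'e'] -> ['b', 'a', 'd', 'e']
'b': index 0 in ['b', 'a', 'd', 'e'] -> ['b', 'a', 'd', 'e']
'd': index 2 in ['b', 'a', 'd', 'e'] -> ['d', 'b', 'a', 'e']
'e': index 3 in ['d', 'b', 'a', 'e'] -> ['e', 'd', 'b', 'a']


Output: [3, 3, 2, 1, 1, 3, 1, 1, 0, 2, 3]


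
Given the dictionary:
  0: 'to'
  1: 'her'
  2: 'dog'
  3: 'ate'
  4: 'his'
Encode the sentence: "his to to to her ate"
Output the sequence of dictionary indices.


Look up each word in the dictionary:
  'his' -> 4
  'to' -> 0
  'to' -> 0
  'to' -> 0
  'her' -> 1
  'ate' -> 3

Encoded: [4, 0, 0, 0, 1, 3]


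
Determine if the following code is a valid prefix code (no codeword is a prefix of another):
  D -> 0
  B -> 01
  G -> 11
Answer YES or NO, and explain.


Checking each pair (does one codeword prefix another?):
  D='0' vs B='01': prefix -- VIOLATION

NO -- this is NOT a valid prefix code. D (0) is a prefix of B (01).


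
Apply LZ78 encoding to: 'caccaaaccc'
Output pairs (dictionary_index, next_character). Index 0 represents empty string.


LZ78 encoding steps:
Dictionary: {0: ''}
Step 1: w='' (idx 0), next='c' -> output (0, 'c'), add 'c' as idx 1
Step 2: w='' (idx 0), next='a' -> output (0, 'a'), add 'a' as idx 2
Step 3: w='c' (idx 1), next='c' -> output (1, 'c'), add 'cc' as idx 3
Step 4: w='a' (idx 2), next='a' -> output (2, 'a'), add 'aa' as idx 4
Step 5: w='a' (idx 2), next='c' -> output (2, 'c'), add 'ac' as idx 5
Step 6: w='cc' (idx 3), end of input -> output (3, '')


Encoded: [(0, 'c'), (0, 'a'), (1, 'c'), (2, 'a'), (2, 'c'), (3, '')]


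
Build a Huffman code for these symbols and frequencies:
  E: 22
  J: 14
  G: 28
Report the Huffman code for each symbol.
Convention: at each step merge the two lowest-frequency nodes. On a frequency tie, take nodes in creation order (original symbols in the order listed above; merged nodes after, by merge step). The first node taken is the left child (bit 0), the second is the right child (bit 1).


Huffman tree construction:
Step 1: Merge J(14) + E(22) = 36
Step 2: Merge G(28) + (J+E)(36) = 64
Read each symbol's code off the tree from the root (left child = 0, right child = 1).

Codes:
  E: 11 (length 2)
  J: 10 (length 2)
  G: 0 (length 1)
Average code length: 100/64 = 1.5625 bits/symbol


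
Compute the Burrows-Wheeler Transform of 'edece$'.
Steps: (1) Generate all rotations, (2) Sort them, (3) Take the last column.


Rotations (sorted):
  0: $edece -> last char: e
  1: ce$ede -> last char: e
  2: dece$e -> last char: e
  3: e$edec -> last char: c
  4: ece$ed -> last char: d
  5: edece$ -> last char: $


BWT = eeecd$


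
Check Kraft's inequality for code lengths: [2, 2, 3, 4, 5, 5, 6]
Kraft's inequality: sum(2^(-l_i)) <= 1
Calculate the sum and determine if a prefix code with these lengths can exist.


Sum = 2^(-2) + 2^(-2) + 2^(-3) + 2^(-4) + 2^(-5) + 2^(-5) + 2^(-6)
    = 0.25 + 0.25 + 0.125 + 0.0625 + 0.03125 + 0.03125 + 0.015625
    = 49/64 = 0.765625
Since 0.765625 <= 1, Kraft's inequality IS satisfied.
A prefix code with these lengths CAN exist.

Kraft sum = 0.765625. Satisfied.


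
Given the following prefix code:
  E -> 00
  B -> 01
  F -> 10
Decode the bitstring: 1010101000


Decoding step by step:
Bits 10 -> F
Bits 10 -> F
Bits 10 -> F
Bits 10 -> F
Bits 00 -> E


Decoded message: FFFFE


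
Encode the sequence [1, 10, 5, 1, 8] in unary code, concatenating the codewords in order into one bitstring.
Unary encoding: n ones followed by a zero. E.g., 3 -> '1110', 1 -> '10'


Encode each number as n ones followed by a terminating 0:
  1 -> 10 (2 bits)
  10 -> 11111111110 (11 bits)
  5 -> 111110 (6 bits)
  1 -> 10 (2 bits)
  8 -> 111111110 (9 bits)
Total length = 2 + 11 + 6 + 2 + 9 = 30 bits.

Unary([1, 10, 5, 1, 8]) = 101111111111011111010111111110 (30 bits)


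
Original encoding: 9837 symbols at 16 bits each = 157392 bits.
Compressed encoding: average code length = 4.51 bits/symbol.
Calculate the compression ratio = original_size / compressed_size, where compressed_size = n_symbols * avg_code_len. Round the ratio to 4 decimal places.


original_size = n_symbols * orig_bits = 9837 * 16 = 157392 bits
compressed_size = n_symbols * avg_code_len = 9837 * 4.51 = 44364.87 bits
ratio = original_size / compressed_size = 157392 / 44364.87 = 3.5477

Compression ratio = 3.5477


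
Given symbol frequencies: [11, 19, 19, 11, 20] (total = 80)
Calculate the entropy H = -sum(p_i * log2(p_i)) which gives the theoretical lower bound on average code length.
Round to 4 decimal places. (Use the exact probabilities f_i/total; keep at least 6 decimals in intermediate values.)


Per-symbol terms -p_i * log2(p_i) with p_i = f_i/80:
  p = 11/80 = 0.137500: log2(p) = -2.862496, -p*log2(p) = 0.393593
  p = 19/80 = 0.237500: log2(p) = -2.074001, -p*log2(p) = 0.492575
  p = 19/80 = 0.237500: log2(p) = -2.074001, -p*log2(p) = 0.492575
  p = 11/80 = 0.137500: log2(p) = -2.862496, -p*log2(p) = 0.393593
  p = 20/80 = 0.250000: log2(p) = -2.000000, -p*log2(p) = 0.500000
H = 0.393593 + 0.492575 + 0.492575 + 0.393593 + 0.500000 = 2.272336

H = 2.2723 bits/symbol


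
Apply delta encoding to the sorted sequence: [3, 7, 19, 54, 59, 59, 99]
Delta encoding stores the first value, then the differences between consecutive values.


First value: 3
Deltas:
  7 - 3 = 4
  19 - 7 = 12
  54 - 19 = 35
  59 - 54 = 5
  59 - 59 = 0
  99 - 59 = 40


Delta encoded: [3, 4, 12, 35, 5, 0, 40]


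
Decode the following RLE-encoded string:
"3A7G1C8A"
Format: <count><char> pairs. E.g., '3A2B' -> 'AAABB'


Expanding each <count><char> pair:
  3A -> 'AAA'
  7G -> 'GGGGGGG'
  1C -> 'C'
  8A -> 'AAAAAAAA'

Decoded = AAAGGGGGGGCAAAAAAAA


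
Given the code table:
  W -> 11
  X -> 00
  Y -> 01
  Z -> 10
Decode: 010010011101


Decoding:
01 -> Y
00 -> X
10 -> Z
01 -> Y
11 -> W
01 -> Y


Result: YXZYWY


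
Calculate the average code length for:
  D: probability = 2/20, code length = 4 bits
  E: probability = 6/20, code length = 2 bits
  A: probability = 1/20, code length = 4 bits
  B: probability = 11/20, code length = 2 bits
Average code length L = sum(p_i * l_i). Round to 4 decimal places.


Weighted contributions p_i * l_i:
  D: (2/20) * 4 = 8/20
  E: (6/20) * 2 = 12/20
  A: (1/20) * 4 = 4/20
  B: (11/20) * 2 = 22/20
Sum = (8 + 12 + 4 + 22)/20 = 46/20

L = 46/20 = 2.3000 bits/symbol


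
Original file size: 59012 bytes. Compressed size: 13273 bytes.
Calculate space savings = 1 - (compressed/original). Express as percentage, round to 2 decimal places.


ratio = compressed/original = 13273/59012 = 0.22492
savings = 1 - ratio = 1 - 0.22492 = 0.77508
as a percentage: 0.77508 * 100 = 77.51%

Space savings = 1 - 13273/59012 = 77.51%


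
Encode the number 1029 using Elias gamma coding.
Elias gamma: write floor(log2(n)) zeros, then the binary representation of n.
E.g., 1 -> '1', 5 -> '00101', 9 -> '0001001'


num_bits = floor(log2(1029)) + 1 = 11
leading_zeros = num_bits - 1 = 10
binary(1029) = 10000000101

Elias gamma(1029) = '0000000000' + '10000000101' = 000000000010000000101 (21 bits)


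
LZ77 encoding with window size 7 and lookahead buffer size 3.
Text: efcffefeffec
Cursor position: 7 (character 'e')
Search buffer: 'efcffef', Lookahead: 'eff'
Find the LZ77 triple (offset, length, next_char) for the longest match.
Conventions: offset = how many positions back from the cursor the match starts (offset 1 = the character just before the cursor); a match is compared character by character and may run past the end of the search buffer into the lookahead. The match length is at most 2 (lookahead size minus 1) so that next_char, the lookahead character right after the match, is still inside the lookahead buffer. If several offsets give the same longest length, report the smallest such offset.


Try each offset into the search buffer:
  offset=1 (pos 6, char 'f'): match length 0
  offset=2 (pos 5, char 'e'): match length 2
  offset=3 (pos 4, char 'f'): match length 0
  offset=4 (pos 3, char 'f'): match length 0
  offset=5 (pos 2, char 'c'): match length 0
  offset=6 (pos 1, char 'f'): match length 0
  offset=7 (pos 0, char 'e'): match length 2
Longest match has length 2, found at offsets 2, 7; take the smallest, offset 2.
next_char = character at position 7 + 2 = 9 -> 'f'

Best match: offset=2, length=2 (matching 'ef' starting at position 5)
LZ77 triple: (2, 2, 'f')


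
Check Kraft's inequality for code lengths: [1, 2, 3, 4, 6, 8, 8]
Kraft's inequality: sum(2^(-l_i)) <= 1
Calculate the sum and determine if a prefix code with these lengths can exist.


Sum = 2^(-1) + 2^(-2) + 2^(-3) + 2^(-4) + 2^(-6) + 2^(-8) + 2^(-8)
    = 0.5 + 0.25 + 0.125 + 0.0625 + 0.015625 + 0.00390625 + 0.00390625
    = 246/256 = 0.9609375
Since 0.9609375 <= 1, Kraft's inequality IS satisfied.
A prefix code with these lengths CAN exist.

Kraft sum = 0.9609375. Satisfied.


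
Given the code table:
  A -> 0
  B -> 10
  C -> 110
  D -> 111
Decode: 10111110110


Decoding:
10 -> B
111 -> D
110 -> C
110 -> C


Result: BDCC


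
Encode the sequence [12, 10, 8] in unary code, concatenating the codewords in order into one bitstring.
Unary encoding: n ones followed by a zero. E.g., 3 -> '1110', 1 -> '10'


Encode each number as n ones followed by a terminating 0:
  12 -> 1111111111110 (13 bits)
  10 -> 11111111110 (11 bits)
  8 -> 111111110 (9 bits)
Total length = 13 + 11 + 9 = 33 bits.

Unary([12, 10, 8]) = 111111111111011111111110111111110 (33 bits)


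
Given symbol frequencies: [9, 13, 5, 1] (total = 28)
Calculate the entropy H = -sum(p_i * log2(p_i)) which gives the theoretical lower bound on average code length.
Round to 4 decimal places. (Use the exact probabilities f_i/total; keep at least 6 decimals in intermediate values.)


Per-symbol terms -p_i * log2(p_i) with p_i = f_i/28:
  p = 9/28 = 0.321429: log2(p) = -1.637430, -p*log2(p) = 0.526317
  p = 13/28 = 0.464286: log2(p) = -1.106915, -p*log2(p) = 0.513925
  p = 5/28 = 0.178571: log2(p) = -2.485427, -p*log2(p) = 0.443826
  p = 1/28 = 0.035714: log2(p) = -4.807355, -p*log2(p) = 0.171691
H = 0.526317 + 0.513925 + 0.443826 + 0.171691 = 1.655759

H = 1.6558 bits/symbol


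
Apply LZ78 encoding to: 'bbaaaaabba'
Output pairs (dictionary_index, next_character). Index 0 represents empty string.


LZ78 encoding steps:
Dictionary: {0: ''}
Step 1: w='' (idx 0), next='b' -> output (0, 'b'), add 'b' as idx 1
Step 2: w='b' (idx 1), next='a' -> output (1, 'a'), add 'ba' as idx 2
Step 3: w='' (idx 0), next='a' -> output (0, 'a'), add 'a' as idx 3
Step 4: w='a' (idx 3), next='a' -> output (3, 'a'), add 'aa' as idx 4
Step 5: w='a' (idx 3), next='b' -> output (3, 'b'), add 'ab' as idx 5
Step 6: w='ba' (idx 2), end of input -> output (2, '')


Encoded: [(0, 'b'), (1, 'a'), (0, 'a'), (3, 'a'), (3, 'b'), (2, '')]


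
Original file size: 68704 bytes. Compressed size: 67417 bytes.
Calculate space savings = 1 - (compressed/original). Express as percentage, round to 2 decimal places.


ratio = compressed/original = 67417/68704 = 0.981267
savings = 1 - ratio = 1 - 0.981267 = 0.018733
as a percentage: 0.018733 * 100 = 1.87%

Space savings = 1 - 67417/68704 = 1.87%


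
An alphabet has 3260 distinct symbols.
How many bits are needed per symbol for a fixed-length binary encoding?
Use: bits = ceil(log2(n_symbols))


log2(3260) = 11.6707
Bracket: 2^11 = 2048 < 3260 <= 2^12 = 4096
So ceil(log2(3260)) = 12

bits = ceil(log2(3260)) = ceil(11.6707) = 12 bits


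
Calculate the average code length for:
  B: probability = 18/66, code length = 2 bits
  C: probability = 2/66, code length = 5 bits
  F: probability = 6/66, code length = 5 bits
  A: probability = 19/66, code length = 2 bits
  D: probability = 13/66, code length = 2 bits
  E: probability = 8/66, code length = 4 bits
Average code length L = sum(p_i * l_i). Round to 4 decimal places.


Weighted contributions p_i * l_i:
  B: (18/66) * 2 = 36/66
  C: (2/66) * 5 = 10/66
  F: (6/66) * 5 = 30/66
  A: (19/66) * 2 = 38/66
  D: (13/66) * 2 = 26/66
  E: (8/66) * 4 = 32/66
Sum = (36 + 10 + 30 + 38 + 26 + 32)/66 = 172/66

L = 172/66 = 2.6061 bits/symbol


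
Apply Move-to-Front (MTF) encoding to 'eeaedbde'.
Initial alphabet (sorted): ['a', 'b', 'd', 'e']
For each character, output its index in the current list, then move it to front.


MTF encoding:
'e': index 3 in ['a', 'b', 'd', 'e'] -> ['e', 'a', 'b', 'd']
'e': index 0 in ['e', 'a', 'b', 'd'] -> ['e', 'a', 'b', 'd']
'a': index 1 in ['e', 'a', 'b', 'd'] -> ['a', 'e', 'b', 'd']
'e': index 1 in ['a', 'e', 'b', 'd'] -> ['e', 'a', 'b', 'd']
'd': index 3 in ['e', 'a', 'b', 'd'] -> ['d', 'e', 'a', 'b']
'b': index 3 in ['d', 'e', 'a', 'b'] -> ['b', 'd', 'e', 'a']
'd': index 1 in ['b', 'd', 'e', 'a'] -> ['d', 'b', 'e', 'a']
'e': index 2 in ['d', 'b', 'e', 'a'] -> ['e', 'd', 'b', 'a']


Output: [3, 0, 1, 1, 3, 3, 1, 2]


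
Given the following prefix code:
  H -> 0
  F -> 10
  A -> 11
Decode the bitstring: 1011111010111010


Decoding step by step:
Bits 10 -> F
Bits 11 -> A
Bits 11 -> A
Bits 10 -> F
Bits 10 -> F
Bits 11 -> A
Bits 10 -> F
Bits 10 -> F


Decoded message: FAAFFAFF


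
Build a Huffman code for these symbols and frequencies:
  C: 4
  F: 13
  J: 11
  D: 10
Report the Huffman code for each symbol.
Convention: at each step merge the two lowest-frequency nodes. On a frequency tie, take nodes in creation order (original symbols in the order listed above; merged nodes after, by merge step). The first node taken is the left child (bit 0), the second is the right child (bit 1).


Huffman tree construction:
Step 1: Merge C(4) + D(10) = 14
Step 2: Merge J(11) + F(13) = 24
Step 3: Merge (C+D)(14) + (J+F)(24) = 38
Read each symbol's code off the tree from the root (left child = 0, right child = 1).

Codes:
  C: 00 (length 2)
  F: 11 (length 2)
  J: 10 (length 2)
  D: 01 (length 2)
Average code length: 76/38 = 2.0000 bits/symbol


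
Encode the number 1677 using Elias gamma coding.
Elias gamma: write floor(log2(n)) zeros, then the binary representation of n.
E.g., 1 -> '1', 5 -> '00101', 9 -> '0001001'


num_bits = floor(log2(1677)) + 1 = 11
leading_zeros = num_bits - 1 = 10
binary(1677) = 11010001101

Elias gamma(1677) = '0000000000' + '11010001101' = 000000000011010001101 (21 bits)


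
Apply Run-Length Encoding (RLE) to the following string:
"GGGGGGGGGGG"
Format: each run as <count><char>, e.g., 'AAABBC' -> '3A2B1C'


Scanning runs left to right:
  i=0: run of 'G' x 11 -> '11G'

RLE = 11G


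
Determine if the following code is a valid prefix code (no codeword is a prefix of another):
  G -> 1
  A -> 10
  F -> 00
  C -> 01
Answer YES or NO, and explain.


Checking each pair (does one codeword prefix another?):
  G='1' vs A='10': prefix -- VIOLATION

NO -- this is NOT a valid prefix code. G (1) is a prefix of A (10).


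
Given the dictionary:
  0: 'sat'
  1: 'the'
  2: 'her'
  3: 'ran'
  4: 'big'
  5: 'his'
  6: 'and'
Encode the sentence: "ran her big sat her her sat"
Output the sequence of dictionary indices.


Look up each word in the dictionary:
  'ran' -> 3
  'her' -> 2
  'big' -> 4
  'sat' -> 0
  'her' -> 2
  'her' -> 2
  'sat' -> 0

Encoded: [3, 2, 4, 0, 2, 2, 0]


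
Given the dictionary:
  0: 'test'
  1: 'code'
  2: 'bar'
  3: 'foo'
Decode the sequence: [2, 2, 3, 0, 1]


Look up each index in the dictionary:
  2 -> 'bar'
  2 -> 'bar'
  3 -> 'foo'
  0 -> 'test'
  1 -> 'code'

Decoded: "bar bar foo test code"


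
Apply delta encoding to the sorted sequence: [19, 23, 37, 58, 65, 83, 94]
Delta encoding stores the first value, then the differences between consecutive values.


First value: 19
Deltas:
  23 - 19 = 4
  37 - 23 = 14
  58 - 37 = 21
  65 - 58 = 7
  83 - 65 = 18
  94 - 83 = 11


Delta encoded: [19, 4, 14, 21, 7, 18, 11]


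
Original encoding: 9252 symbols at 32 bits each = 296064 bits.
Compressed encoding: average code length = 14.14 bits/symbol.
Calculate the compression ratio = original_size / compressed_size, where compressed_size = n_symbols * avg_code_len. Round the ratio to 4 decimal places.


original_size = n_symbols * orig_bits = 9252 * 32 = 296064 bits
compressed_size = n_symbols * avg_code_len = 9252 * 14.14 = 130823.28 bits
ratio = original_size / compressed_size = 296064 / 130823.28 = 2.2631

Compression ratio = 2.2631


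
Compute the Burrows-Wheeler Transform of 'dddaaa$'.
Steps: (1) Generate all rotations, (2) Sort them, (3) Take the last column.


Rotations (sorted):
  0: $dddaaa -> last char: a
  1: a$dddaa -> last char: a
  2: aa$ddda -> last char: a
  3: aaa$ddd -> last char: d
  4: daaa$dd -> last char: d
  5: ddaaa$d -> last char: d
  6: dddaaa$ -> last char: $


BWT = aaaddd$


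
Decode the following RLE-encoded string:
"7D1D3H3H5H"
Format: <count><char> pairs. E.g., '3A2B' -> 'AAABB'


Expanding each <count><char> pair:
  7D -> 'DDDDDDD'
  1D -> 'D'
  3H -> 'HHH'
  3H -> 'HHH'
  5H -> 'HHHHH'

Decoded = DDDDDDDDHHHHHHHHHHH


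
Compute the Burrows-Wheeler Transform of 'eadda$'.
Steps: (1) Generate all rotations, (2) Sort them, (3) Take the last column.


Rotations (sorted):
  0: $eadda -> last char: a
  1: a$eadd -> last char: d
  2: adda$e -> last char: e
  3: da$ead -> last char: d
  4: dda$ea -> last char: a
  5: eadda$ -> last char: $


BWT = adeda$


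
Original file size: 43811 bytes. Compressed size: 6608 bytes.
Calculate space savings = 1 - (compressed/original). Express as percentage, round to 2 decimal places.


ratio = compressed/original = 6608/43811 = 0.15083
savings = 1 - ratio = 1 - 0.15083 = 0.84917
as a percentage: 0.84917 * 100 = 84.92%

Space savings = 1 - 6608/43811 = 84.92%


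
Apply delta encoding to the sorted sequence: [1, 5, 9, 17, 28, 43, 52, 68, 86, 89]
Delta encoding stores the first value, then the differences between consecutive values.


First value: 1
Deltas:
  5 - 1 = 4
  9 - 5 = 4
  17 - 9 = 8
  28 - 17 = 11
  43 - 28 = 15
  52 - 43 = 9
  68 - 52 = 16
  86 - 68 = 18
  89 - 86 = 3


Delta encoded: [1, 4, 4, 8, 11, 15, 9, 16, 18, 3]


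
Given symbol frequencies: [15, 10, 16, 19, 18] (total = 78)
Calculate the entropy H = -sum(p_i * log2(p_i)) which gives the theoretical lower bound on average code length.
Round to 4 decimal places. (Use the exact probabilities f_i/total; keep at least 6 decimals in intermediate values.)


Per-symbol terms -p_i * log2(p_i) with p_i = f_i/78:
  p = 15/78 = 0.192308: log2(p) = -2.378512, -p*log2(p) = 0.457406
  p = 10/78 = 0.128205: log2(p) = -2.963474, -p*log2(p) = 0.379933
  p = 16/78 = 0.205128: log2(p) = -2.285402, -p*log2(p) = 0.468800
  p = 19/78 = 0.243590: log2(p) = -2.037475, -p*log2(p) = 0.496308
  p = 18/78 = 0.230769: log2(p) = -2.115477, -p*log2(p) = 0.488187
H = 0.457406 + 0.379933 + 0.468800 + 0.496308 + 0.488187 = 2.290634

H = 2.2906 bits/symbol


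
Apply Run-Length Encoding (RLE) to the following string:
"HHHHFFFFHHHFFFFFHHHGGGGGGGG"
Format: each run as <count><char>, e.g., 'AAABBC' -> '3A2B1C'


Scanning runs left to right:
  i=0: run of 'H' x 4 -> '4H'
  i=4: run of 'F' x 4 -> '4F'
  i=8: run of 'H' x 3 -> '3H'
  i=11: run of 'F' x 5 -> '5F'
  i=16: run of 'H' x 3 -> '3H'
  i=19: run of 'G' x 8 -> '8G'

RLE = 4H4F3H5F3H8G


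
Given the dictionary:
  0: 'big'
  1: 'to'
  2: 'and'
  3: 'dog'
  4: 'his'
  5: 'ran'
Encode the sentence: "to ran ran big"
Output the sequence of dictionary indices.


Look up each word in the dictionary:
  'to' -> 1
  'ran' -> 5
  'ran' -> 5
  'big' -> 0

Encoded: [1, 5, 5, 0]


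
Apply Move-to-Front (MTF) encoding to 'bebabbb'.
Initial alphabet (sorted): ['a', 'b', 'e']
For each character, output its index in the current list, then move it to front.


MTF encoding:
'b': index 1 in ['a', 'b', 'e'] -> ['b', 'a', 'e']
'e': index 2 in ['b', 'a', 'e'] -> ['e', 'b', 'a']
'b': index 1 in ['e', 'b', 'a'] -> ['b', 'e', 'a']
'a': index 2 in ['b', 'e', 'a'] -> ['a', 'b', 'e']
'b': index 1 in ['a', 'b', 'e'] -> ['b', 'a', 'e']
'b': index 0 in ['b', 'a', 'e'] -> ['b', 'a', 'e']
'b': index 0 in ['b', 'a', 'e'] -> ['b', 'a', 'e']


Output: [1, 2, 1, 2, 1, 0, 0]


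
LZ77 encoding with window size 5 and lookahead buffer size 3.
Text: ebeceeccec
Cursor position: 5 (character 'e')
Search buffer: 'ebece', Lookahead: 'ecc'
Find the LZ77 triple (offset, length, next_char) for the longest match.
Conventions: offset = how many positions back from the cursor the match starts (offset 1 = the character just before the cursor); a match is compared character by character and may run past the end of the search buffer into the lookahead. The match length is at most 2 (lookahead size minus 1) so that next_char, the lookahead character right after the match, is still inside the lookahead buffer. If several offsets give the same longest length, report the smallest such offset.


Try each offset into the search buffer:
  offset=1 (pos 4, char 'e'): match length 1
  offset=2 (pos 3, char 'c'): match length 0
  offset=3 (pos 2, char 'e'): match length 2
  offset=4 (pos 1, char 'b'): match length 0
  offset=5 (pos 0, char 'e'): match length 1
Longest match has length 2 at offset 3.
next_char = character at position 5 + 2 = 7 -> 'c'

Best match: offset=3, length=2 (matching 'ec' starting at position 2)
LZ77 triple: (3, 2, 'c')


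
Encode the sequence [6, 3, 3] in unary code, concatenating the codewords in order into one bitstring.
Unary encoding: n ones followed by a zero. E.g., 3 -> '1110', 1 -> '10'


Encode each number as n ones followed by a terminating 0:
  6 -> 1111110 (7 bits)
  3 -> 1110 (4 bits)
  3 -> 1110 (4 bits)
Total length = 7 + 4 + 4 = 15 bits.

Unary([6, 3, 3]) = 111111011101110 (15 bits)


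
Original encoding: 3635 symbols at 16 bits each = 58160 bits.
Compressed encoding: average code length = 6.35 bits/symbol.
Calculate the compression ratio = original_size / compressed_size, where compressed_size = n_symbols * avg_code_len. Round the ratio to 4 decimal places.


original_size = n_symbols * orig_bits = 3635 * 16 = 58160 bits
compressed_size = n_symbols * avg_code_len = 3635 * 6.35 = 23082.25 bits
ratio = original_size / compressed_size = 58160 / 23082.25 = 2.5197

Compression ratio = 2.5197


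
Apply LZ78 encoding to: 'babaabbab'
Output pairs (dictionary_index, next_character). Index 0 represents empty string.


LZ78 encoding steps:
Dictionary: {0: ''}
Step 1: w='' (idx 0), next='b' -> output (0, 'b'), add 'b' as idx 1
Step 2: w='' (idx 0), next='a' -> output (0, 'a'), add 'a' as idx 2
Step 3: w='b' (idx 1), next='a' -> output (1, 'a'), add 'ba' as idx 3
Step 4: w='a' (idx 2), next='b' -> output (2, 'b'), add 'ab' as idx 4
Step 5: w='ba' (idx 3), next='b' -> output (3, 'b'), add 'bab' as idx 5


Encoded: [(0, 'b'), (0, 'a'), (1, 'a'), (2, 'b'), (3, 'b')]


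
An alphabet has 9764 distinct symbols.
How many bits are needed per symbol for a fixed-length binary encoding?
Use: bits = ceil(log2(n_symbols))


log2(9764) = 13.2533
Bracket: 2^13 = 8192 < 9764 <= 2^14 = 16384
So ceil(log2(9764)) = 14

bits = ceil(log2(9764)) = ceil(13.2533) = 14 bits


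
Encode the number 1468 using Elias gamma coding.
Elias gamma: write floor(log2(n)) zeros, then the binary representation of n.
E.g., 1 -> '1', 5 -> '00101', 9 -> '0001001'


num_bits = floor(log2(1468)) + 1 = 11
leading_zeros = num_bits - 1 = 10
binary(1468) = 10110111100

Elias gamma(1468) = '0000000000' + '10110111100' = 000000000010110111100 (21 bits)


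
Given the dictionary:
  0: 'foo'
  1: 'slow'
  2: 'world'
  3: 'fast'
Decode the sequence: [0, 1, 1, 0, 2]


Look up each index in the dictionary:
  0 -> 'foo'
  1 -> 'slow'
  1 -> 'slow'
  0 -> 'foo'
  2 -> 'world'

Decoded: "foo slow slow foo world"


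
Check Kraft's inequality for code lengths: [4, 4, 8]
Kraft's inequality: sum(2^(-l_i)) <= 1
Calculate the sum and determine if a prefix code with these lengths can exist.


Sum = 2^(-4) + 2^(-4) + 2^(-8)
    = 0.0625 + 0.0625 + 0.00390625
    = 33/256 = 0.12890625
Since 0.12890625 <= 1, Kraft's inequality IS satisfied.
A prefix code with these lengths CAN exist.

Kraft sum = 0.12890625. Satisfied.


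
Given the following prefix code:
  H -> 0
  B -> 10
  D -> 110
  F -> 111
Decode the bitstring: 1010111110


Decoding step by step:
Bits 10 -> B
Bits 10 -> B
Bits 111 -> F
Bits 110 -> D


Decoded message: BBFD


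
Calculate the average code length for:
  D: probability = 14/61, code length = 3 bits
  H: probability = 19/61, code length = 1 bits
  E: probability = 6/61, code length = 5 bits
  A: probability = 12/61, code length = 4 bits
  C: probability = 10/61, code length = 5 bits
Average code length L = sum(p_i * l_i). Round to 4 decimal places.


Weighted contributions p_i * l_i:
  D: (14/61) * 3 = 42/61
  H: (19/61) * 1 = 19/61
  E: (6/61) * 5 = 30/61
  A: (12/61) * 4 = 48/61
  C: (10/61) * 5 = 50/61
Sum = (42 + 19 + 30 + 48 + 50)/61 = 189/61

L = 189/61 = 3.0984 bits/symbol


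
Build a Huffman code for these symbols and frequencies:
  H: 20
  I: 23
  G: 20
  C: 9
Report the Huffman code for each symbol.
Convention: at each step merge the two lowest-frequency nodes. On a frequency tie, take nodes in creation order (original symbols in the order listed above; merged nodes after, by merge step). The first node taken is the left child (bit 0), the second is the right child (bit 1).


Huffman tree construction:
Step 1: Merge C(9) + H(20) = 29
Step 2: Merge G(20) + I(23) = 43
Step 3: Merge (C+H)(29) + (G+I)(43) = 72
Read each symbol's code off the tree from the root (left child = 0, right child = 1).

Codes:
  H: 01 (length 2)
  I: 11 (length 2)
  G: 10 (length 2)
  C: 00 (length 2)
Average code length: 144/72 = 2.0000 bits/symbol


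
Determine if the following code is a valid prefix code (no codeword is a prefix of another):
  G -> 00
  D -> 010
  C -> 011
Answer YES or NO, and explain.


Checking each pair (does one codeword prefix another?):
  G='00' vs D='010': no prefix
  G='00' vs C='011': no prefix
  D='010' vs G='00': no prefix
  D='010' vs C='011': no prefix
  C='011' vs G='00': no prefix
  C='011' vs D='010': no prefix
No violation found over all pairs.

YES -- this is a valid prefix code. No codeword is a prefix of any other codeword.


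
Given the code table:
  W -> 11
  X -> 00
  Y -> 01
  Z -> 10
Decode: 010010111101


Decoding:
01 -> Y
00 -> X
10 -> Z
11 -> W
11 -> W
01 -> Y


Result: YXZWWY


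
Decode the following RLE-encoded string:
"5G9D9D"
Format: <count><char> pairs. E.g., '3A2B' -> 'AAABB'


Expanding each <count><char> pair:
  5G -> 'GGGGG'
  9D -> 'DDDDDDDDD'
  9D -> 'DDDDDDDDD'

Decoded = GGGGGDDDDDDDDDDDDDDDDDD


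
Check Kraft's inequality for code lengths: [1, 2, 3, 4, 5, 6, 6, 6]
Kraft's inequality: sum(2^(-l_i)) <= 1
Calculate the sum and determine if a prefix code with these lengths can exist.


Sum = 2^(-1) + 2^(-2) + 2^(-3) + 2^(-4) + 2^(-5) + 2^(-6) + 2^(-6) + 2^(-6)
    = 0.5 + 0.25 + 0.125 + 0.0625 + 0.03125 + 0.015625 + 0.015625 + 0.015625
    = 65/64 = 1.015625
Since 1.015625 > 1, Kraft's inequality is NOT satisfied.
A prefix code with these lengths CANNOT exist.

Kraft sum = 1.015625. Not satisfied.


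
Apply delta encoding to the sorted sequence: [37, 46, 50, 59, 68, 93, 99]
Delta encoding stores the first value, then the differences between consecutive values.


First value: 37
Deltas:
  46 - 37 = 9
  50 - 46 = 4
  59 - 50 = 9
  68 - 59 = 9
  93 - 68 = 25
  99 - 93 = 6


Delta encoded: [37, 9, 4, 9, 9, 25, 6]


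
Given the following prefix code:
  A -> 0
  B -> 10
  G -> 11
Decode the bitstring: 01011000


Decoding step by step:
Bits 0 -> A
Bits 10 -> B
Bits 11 -> G
Bits 0 -> A
Bits 0 -> A
Bits 0 -> A


Decoded message: ABGAAA


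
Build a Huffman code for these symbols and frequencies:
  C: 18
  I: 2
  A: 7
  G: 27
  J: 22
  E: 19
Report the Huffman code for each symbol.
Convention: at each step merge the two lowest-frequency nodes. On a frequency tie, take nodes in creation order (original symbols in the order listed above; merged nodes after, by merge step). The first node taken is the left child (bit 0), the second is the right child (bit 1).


Huffman tree construction:
Step 1: Merge I(2) + A(7) = 9
Step 2: Merge (I+A)(9) + C(18) = 27
Step 3: Merge E(19) + J(22) = 41
Step 4: Merge G(27) + ((I+A)+C)(27) = 54
Step 5: Merge (E+J)(41) + (G+((I+A)+C))(54) = 95
Read each symbol's code off the tree from the root (left child = 0, right child = 1).

Codes:
  C: 111 (length 3)
  I: 1100 (length 4)
  A: 1101 (length 4)
  G: 10 (length 2)
  J: 01 (length 2)
  E: 00 (length 2)
Average code length: 226/95 = 2.3789 bits/symbol


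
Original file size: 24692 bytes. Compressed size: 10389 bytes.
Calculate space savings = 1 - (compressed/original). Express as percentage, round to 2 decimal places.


ratio = compressed/original = 10389/24692 = 0.420744
savings = 1 - ratio = 1 - 0.420744 = 0.579256
as a percentage: 0.579256 * 100 = 57.93%

Space savings = 1 - 10389/24692 = 57.93%


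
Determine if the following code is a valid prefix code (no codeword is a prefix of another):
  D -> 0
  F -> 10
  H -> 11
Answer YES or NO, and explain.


Checking each pair (does one codeword prefix another?):
  D='0' vs F='10': no prefix
  D='0' vs H='11': no prefix
  F='10' vs D='0': no prefix
  F='10' vs H='11': no prefix
  H='11' vs D='0': no prefix
  H='11' vs F='10': no prefix
No violation found over all pairs.

YES -- this is a valid prefix code. No codeword is a prefix of any other codeword.
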